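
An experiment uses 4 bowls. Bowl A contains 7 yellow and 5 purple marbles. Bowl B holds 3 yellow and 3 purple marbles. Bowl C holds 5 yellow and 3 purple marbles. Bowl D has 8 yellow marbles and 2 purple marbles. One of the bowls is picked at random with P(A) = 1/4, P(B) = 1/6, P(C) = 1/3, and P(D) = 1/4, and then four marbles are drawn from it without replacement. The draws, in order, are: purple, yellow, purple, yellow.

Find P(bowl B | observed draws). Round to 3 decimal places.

0.262

Compute the likelihood of the observed sequence for each case: P(data | bowl A) = (5/12)(7/11)(4/10)(6/9) = 0.070707; P(data | bowl B) = (3/6)(3/5)(2/4)(2/3) = 0.1; P(data | bowl C) = (3/8)(5/7)(2/6)(4/5) = 0.071429; P(data | bowl D) = (2/10)(8/9)(1/8)(7/7) = 0.022222.
Weighting by the prior gives 1/4 · 0.070707 = 0.017677, 1/6 · 0.1 = 0.016667, 1/3 · 0.071429 = 0.02381, 1/4 · 0.022222 = 0.0055556; summing to 0.063709.
So P(bowl B | data) = (0.016667) / (0.063709) = 0.26161.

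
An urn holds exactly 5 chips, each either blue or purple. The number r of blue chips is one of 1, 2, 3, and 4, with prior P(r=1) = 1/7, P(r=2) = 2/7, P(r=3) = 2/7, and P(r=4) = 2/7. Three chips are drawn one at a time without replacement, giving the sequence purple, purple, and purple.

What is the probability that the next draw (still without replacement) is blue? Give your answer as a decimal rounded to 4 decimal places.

Compute the likelihood of the observed sequence for each case: P(data | r = 1) = (4/5)(3/4)(2/3) = 2/5; P(data | r = 2) = (3/5)(2/4)(1/3) = 1/10; P(data | r = 3) = (2/5)(1/4)(0/3) = 0; P(data | r = 4) = (1/5)(0/4) = 0.
The prior-weighted likelihoods are 1/7 · 2/5 = 2/35, 2/7 · 1/10 = 1/35, 2/7 · 0 = 0, 2/7 · 0 = 0; with total 3/35.
The posterior is then P(r = 1 | data) = 2/3, P(r = 2 | data) = 1/3, P(r = 3 | data) = 0, P(r = 4 | data) = 0.
The predictive probability is P(blue next | data) = (1/2)(2/3) + (1)(1/3) = 2/3.

0.6667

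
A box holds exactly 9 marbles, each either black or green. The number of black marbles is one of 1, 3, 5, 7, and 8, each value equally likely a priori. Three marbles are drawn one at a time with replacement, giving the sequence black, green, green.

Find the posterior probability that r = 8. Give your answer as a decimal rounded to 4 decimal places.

Compute the likelihood of the observed sequence for each case: P(data | r = 1) = (1/9)(8/9)(8/9) = 0.087791; P(data | r = 3) = (3/9)(6/9)(6/9) = 0.14815; P(data | r = 5) = (5/9)(4/9)(4/9) = 0.10974; P(data | r = 7) = (7/9)(2/9)(2/9) = 0.038409; P(data | r = 8) = (8/9)(1/9)(1/9) = 0.010974.
Weighting by the prior gives 1/5 · 0.087791 = 0.017558, 1/5 · 0.14815 = 0.02963, 1/5 · 0.10974 = 0.021948, 1/5 · 0.038409 = 0.0076818, 1/5 · 0.010974 = 0.0021948; with total 0.079012.
Therefore the posterior P(r = 8 | data) = (0.0021948) / (0.079012) = 0.027778.

0.0278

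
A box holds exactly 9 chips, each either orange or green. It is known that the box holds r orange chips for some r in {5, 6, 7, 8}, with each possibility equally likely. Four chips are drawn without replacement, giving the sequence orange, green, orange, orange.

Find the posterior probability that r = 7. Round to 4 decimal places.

0.3097

Compute the likelihood of the observed sequence for each case: P(data | r = 5) = (5/9)(4/8)(4/7)(3/6) = 0.079365; P(data | r = 6) = (6/9)(3/8)(5/7)(4/6) = 0.11905; P(data | r = 7) = (7/9)(2/8)(6/7)(5/6) = 0.13889; P(data | r = 8) = (8/9)(1/8)(7/7)(6/6) = 0.11111.
Multiplying each by its prior: 1/4 · 0.079365 = 0.019841, 1/4 · 0.11905 = 0.029762, 1/4 · 0.13889 = 0.034722, 1/4 · 0.11111 = 0.027778; summing to 0.1121.
Therefore the posterior P(r = 7 | data) = (0.034722) / (0.1121) = 0.30973.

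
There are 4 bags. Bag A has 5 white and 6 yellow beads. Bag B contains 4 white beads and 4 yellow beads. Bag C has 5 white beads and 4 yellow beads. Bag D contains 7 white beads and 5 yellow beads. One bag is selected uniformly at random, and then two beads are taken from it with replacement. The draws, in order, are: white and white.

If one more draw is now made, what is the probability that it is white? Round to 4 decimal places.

Under each hypothesis, the probability of the observed sequence is: P(data | bag A) = (5/11)(5/11) = 0.20661; P(data | bag B) = (4/8)(4/8) = 0.25; P(data | bag C) = (5/9)(5/9) = 0.30864; P(data | bag D) = (7/12)(7/12) = 0.34028.
Weighting by the prior gives 1/4 · 0.20661 = 0.051653, 1/4 · 0.25 = 0.0625, 1/4 · 0.30864 = 0.07716, 1/4 · 0.34028 = 0.085069; these sum to 0.27638.
Dividing through by the total gives posterior P(bag A | data) = 0.18689, P(bag B | data) = 0.22614, P(bag C | data) = 0.27918, P(bag D | data) = 0.3078.
So P(white next | data) = Σ P(white next | H) P(H | data) = (5/11)(0.18689) + (1/2)(0.22614) + (5/9)(0.27918) + (7/12)(0.3078) = 0.53266.

0.5327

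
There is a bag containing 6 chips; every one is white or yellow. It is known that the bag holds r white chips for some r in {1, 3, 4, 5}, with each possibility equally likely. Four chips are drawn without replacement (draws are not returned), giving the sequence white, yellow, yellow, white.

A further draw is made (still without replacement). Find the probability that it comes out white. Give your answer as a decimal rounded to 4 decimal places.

Compute the likelihood of the observed sequence for each case: P(data | r = 1) = (1/6)(5/5)(4/4)(0/3) = 0; P(data | r = 3) = (3/6)(3/5)(2/4)(2/3) = 1/10; P(data | r = 4) = (4/6)(2/5)(1/4)(3/3) = 1/15; P(data | r = 5) = (5/6)(1/5)(0/4) = 0.
The prior-weighted likelihoods are 1/4 · 0 = 0, 1/4 · 1/10 = 1/40, 1/4 · 1/15 = 1/60, 1/4 · 0 = 0; summing to 1/24.
Dividing through by the total gives posterior P(r = 1 | data) = 0, P(r = 3 | data) = 3/5, P(r = 4 | data) = 2/5, P(r = 5 | data) = 0.
So P(white next | data) = Σ P(white next | H) P(H | data) = (1/2)(3/5) + (1)(2/5) = 7/10.

0.7000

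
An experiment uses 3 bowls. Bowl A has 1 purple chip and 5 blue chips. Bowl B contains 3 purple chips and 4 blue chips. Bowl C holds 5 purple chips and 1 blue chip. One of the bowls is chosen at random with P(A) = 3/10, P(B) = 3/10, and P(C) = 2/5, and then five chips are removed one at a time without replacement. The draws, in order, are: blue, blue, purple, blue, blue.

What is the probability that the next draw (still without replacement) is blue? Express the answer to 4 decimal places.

For each hypothesis, P(data | H) works out to: P(data | bowl A) = (5/6)(4/5)(1/4)(3/3)(2/2) = 1/6; P(data | bowl B) = (4/7)(3/6)(3/5)(2/4)(1/3) = 1/35; P(data | bowl C) = (1/6)(0/5) = 0.
Multiplying each by its prior: 3/10 · 1/6 = 1/20, 3/10 · 1/35 = 3/350, 2/5 · 0 = 0; these sum to 41/700.
Dividing through by the total gives posterior P(bowl A | data) = 35/41, P(bowl B | data) = 6/41, P(bowl C | data) = 0.
Averaging over the posterior, P(blue next | data) = (1)(35/41) + (0)(6/41) = 35/41.

0.8537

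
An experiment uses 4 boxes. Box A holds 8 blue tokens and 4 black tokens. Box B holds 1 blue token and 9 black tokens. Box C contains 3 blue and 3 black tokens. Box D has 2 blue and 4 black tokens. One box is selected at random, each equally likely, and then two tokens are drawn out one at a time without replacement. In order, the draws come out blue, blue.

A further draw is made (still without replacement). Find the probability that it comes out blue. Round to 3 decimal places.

0.441

Under each hypothesis, the probability of the observed sequence is: P(data | box A) = (8/12)(7/11) = 14/33; P(data | box B) = (1/10)(0/9) = 0; P(data | box C) = (3/6)(2/5) = 1/5; P(data | box D) = (2/6)(1/5) = 1/15.
Multiplying each by its prior: 1/4 · 14/33 = 7/66, 1/4 · 0 = 0, 1/4 · 1/5 = 1/20, 1/4 · 1/15 = 1/60; summing to 19/110.
Normalising, the posterior is P(box A | data) = 35/57, P(box B | data) = 0, P(box C | data) = 11/38, P(box D | data) = 11/114.
So P(blue next | data) = Σ P(blue next | H) P(H | data) = (3/5)(35/57) + (1/4)(11/38) + (0)(11/114) = 67/152.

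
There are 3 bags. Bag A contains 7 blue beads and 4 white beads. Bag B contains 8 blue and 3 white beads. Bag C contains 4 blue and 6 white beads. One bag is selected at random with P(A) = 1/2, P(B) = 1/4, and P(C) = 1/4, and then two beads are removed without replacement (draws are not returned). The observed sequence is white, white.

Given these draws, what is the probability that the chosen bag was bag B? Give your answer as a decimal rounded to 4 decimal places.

For each hypothesis, P(data | H) works out to: P(data | bag A) = (4/11)(3/10) = 6/55; P(data | bag B) = (3/11)(2/10) = 3/55; P(data | bag C) = (6/10)(5/9) = 1/3.
Multiplying each by its prior: 1/2 · 6/55 = 3/55, 1/4 · 3/55 = 3/220, 1/4 · 1/3 = 1/12; summing to 5/33.
Therefore the posterior P(bag B | data) = (3/220) / (5/33) = 9/100.

0.0900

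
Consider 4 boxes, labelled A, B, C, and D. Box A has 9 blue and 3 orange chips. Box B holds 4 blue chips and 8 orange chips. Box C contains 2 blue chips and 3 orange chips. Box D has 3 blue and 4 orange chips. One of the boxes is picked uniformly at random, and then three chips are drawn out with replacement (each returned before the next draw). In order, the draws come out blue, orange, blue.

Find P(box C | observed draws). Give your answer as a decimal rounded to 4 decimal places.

0.2310

For each hypothesis, P(data | H) works out to: P(data | box A) = (9/12)(3/12)(9/12) = 0.14062; P(data | box B) = (4/12)(8/12)(4/12) = 0.074074; P(data | box C) = (2/5)(3/5)(2/5) = 0.096; P(data | box D) = (3/7)(4/7)(3/7) = 0.10496.
Multiplying each by its prior: 1/4 · 0.14062 = 0.035156, 1/4 · 0.074074 = 0.018519, 1/4 · 0.096 = 0.024, 1/4 · 0.10496 = 0.026239; summing to 0.10391.
Therefore the posterior P(box C | data) = (0.024) / (0.10391) = 0.23096.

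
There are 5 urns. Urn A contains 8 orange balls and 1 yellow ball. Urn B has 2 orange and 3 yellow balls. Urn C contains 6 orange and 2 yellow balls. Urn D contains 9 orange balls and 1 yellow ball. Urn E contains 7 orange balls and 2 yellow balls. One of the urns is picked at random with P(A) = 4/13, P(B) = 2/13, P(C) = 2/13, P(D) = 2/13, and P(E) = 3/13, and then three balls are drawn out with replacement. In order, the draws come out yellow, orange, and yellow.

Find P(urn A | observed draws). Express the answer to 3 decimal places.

0.079

Under each hypothesis, the probability of the observed sequence is: P(data | urn A) = (1/9)(8/9)(1/9) = 0.010974; P(data | urn B) = (3/5)(2/5)(3/5) = 0.144; P(data | urn C) = (2/8)(6/8)(2/8) = 0.046875; P(data | urn D) = (1/10)(9/10)(1/10) = 0.009; P(data | urn E) = (2/9)(7/9)(2/9) = 0.038409.
Multiplying each by its prior: 4/13 · 0.010974 = 0.0033766, 2/13 · 0.144 = 0.022154, 2/13 · 0.046875 = 0.0072115, 2/13 · 0.009 = 0.0013846, 3/13 · 0.038409 = 0.0088636; summing to 0.04299.
So P(urn A | data) = (0.0033766) / (0.04299) = 0.078543.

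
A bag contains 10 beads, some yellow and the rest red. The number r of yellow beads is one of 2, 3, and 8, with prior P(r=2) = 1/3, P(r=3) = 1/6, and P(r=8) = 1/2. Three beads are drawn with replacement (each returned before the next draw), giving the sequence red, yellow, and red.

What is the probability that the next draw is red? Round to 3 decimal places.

0.655

The likelihood of the observed sequence under each hypothesis: P(data | r = 2) = (8/10)(2/10)(8/10) = 0.128; P(data | r = 3) = (7/10)(3/10)(7/10) = 0.147; P(data | r = 8) = (2/10)(8/10)(2/10) = 0.032.
Multiplying each by its prior: 1/3 · 0.128 = 0.042667, 1/6 · 0.147 = 0.0245, 1/2 · 0.032 = 0.016; summing to 0.083167.
Normalising, the posterior is P(r = 2 | data) = 0.51303, P(r = 3 | data) = 0.29459, P(r = 8 | data) = 0.19238.
So P(red next | data) = Σ P(red next | H) P(H | data) = (4/5)(0.51303) + (7/10)(0.29459) + (1/5)(0.19238) = 0.65511.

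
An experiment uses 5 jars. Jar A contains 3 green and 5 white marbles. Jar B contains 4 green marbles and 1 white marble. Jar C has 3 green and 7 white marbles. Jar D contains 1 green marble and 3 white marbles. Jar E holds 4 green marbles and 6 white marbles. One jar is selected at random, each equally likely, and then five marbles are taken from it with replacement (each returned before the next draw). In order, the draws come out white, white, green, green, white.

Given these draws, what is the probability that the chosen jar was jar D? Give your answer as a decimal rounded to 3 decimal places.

The likelihood of the observed sequence under each hypothesis: P(data | jar A) = (5/8)(5/8)(3/8)(3/8)(5/8) = 0.034332; P(data | jar B) = (1/5)(1/5)(4/5)(4/5)(1/5) = 0.00512; P(data | jar C) = (7/10)(7/10)(3/10)(3/10)(7/10) = 0.03087; P(data | jar D) = (3/4)(3/4)(1/4)(1/4)(3/4) = 0.026367; P(data | jar E) = (6/10)(6/10)(4/10)(4/10)(6/10) = 0.03456.
Multiplying each by its prior: 1/5 · 0.034332 = 0.0068665, 1/5 · 0.00512 = 0.001024, 1/5 · 0.03087 = 0.006174, 1/5 · 0.026367 = 0.0052734, 1/5 · 0.03456 = 0.006912; summing to 0.02625.
Hence P(jar D | data) = (0.0052734) / (0.02625) = 0.20089.

0.201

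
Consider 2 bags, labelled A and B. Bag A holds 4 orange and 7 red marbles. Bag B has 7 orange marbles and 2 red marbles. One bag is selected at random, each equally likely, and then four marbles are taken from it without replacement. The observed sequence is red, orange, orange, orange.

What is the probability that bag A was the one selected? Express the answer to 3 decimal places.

For each hypothesis, P(data | H) works out to: P(data | bag A) = (7/11)(4/10)(3/9)(2/8) = 0.021212; P(data | bag B) = (2/9)(7/8)(6/7)(5/6) = 0.13889.
Weighting by the prior gives 1/2 · 0.021212 = 0.010606, 1/2 · 0.13889 = 0.069444; these sum to 0.080051.
Hence P(bag A | data) = (0.010606) / (0.080051) = 0.13249.

0.132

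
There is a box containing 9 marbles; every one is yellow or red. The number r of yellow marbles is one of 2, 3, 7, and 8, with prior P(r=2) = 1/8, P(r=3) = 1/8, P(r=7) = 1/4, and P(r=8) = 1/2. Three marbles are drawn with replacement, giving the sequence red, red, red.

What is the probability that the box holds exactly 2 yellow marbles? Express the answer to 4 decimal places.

Compute the likelihood of the observed sequence for each case: P(data | r = 2) = (7/9)(7/9)(7/9) = 0.47051; P(data | r = 3) = (6/9)(6/9)(6/9) = 0.2963; P(data | r = 7) = (2/9)(2/9)(2/9) = 0.010974; P(data | r = 8) = (1/9)(1/9)(1/9) = 0.0013717.
The prior-weighted likelihoods are 1/8 · 0.47051 = 0.058813, 1/8 · 0.2963 = 0.037037, 1/4 · 0.010974 = 0.0027435, 1/2 · 0.0013717 = 0.00068587; with total 0.09928.
Therefore the posterior P(r = 2 | data) = (0.058813) / (0.09928) = 0.5924.

0.5924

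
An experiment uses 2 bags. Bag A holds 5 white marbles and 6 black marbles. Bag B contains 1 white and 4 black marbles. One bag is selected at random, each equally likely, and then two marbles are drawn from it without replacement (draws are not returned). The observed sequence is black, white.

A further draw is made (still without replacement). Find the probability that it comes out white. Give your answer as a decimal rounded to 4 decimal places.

0.2564

Under each hypothesis, the probability of the observed sequence is: P(data | bag A) = (6/11)(5/10) = 3/11; P(data | bag B) = (4/5)(1/4) = 1/5.
Weighting by the prior gives 1/2 · 3/11 = 3/22, 1/2 · 1/5 = 1/10; these sum to 13/55.
Dividing through by the total gives posterior P(bag A | data) = 15/26, P(bag B | data) = 11/26.
The predictive probability is P(white next | data) = (4/9)(15/26) + (0)(11/26) = 10/39.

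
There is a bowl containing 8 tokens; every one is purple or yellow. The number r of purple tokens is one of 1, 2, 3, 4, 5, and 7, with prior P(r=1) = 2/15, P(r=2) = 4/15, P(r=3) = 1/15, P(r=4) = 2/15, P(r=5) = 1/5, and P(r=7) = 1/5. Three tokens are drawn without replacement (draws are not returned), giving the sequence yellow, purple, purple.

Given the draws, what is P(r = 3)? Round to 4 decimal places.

The likelihood of the observed sequence under each hypothesis: P(data | r = 1) = (7/8)(1/7)(0/6) = 0; P(data | r = 2) = (6/8)(2/7)(1/6) = 1/28; P(data | r = 3) = (5/8)(3/7)(2/6) = 5/56; P(data | r = 4) = (4/8)(4/7)(3/6) = 1/7; P(data | r = 5) = (3/8)(5/7)(4/6) = 5/28; P(data | r = 7) = (1/8)(7/7)(6/6) = 1/8.
The prior-weighted likelihoods are 2/15 · 0 = 0, 4/15 · 1/28 = 1/105, 1/15 · 5/56 = 1/168, 2/15 · 1/7 = 2/105, 1/5 · 5/28 = 1/28, 1/5 · 1/8 = 1/40; with total 2/21.
Therefore the posterior P(r = 3 | data) = (1/168) / (2/21) = 1/16.

0.0625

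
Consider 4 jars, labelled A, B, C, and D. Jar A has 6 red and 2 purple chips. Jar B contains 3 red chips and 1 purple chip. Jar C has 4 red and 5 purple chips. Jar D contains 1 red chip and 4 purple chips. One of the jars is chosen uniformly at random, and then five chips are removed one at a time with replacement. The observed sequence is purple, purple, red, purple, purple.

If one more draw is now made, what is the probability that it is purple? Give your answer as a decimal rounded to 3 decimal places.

0.696

For each hypothesis, P(data | H) works out to: P(data | jar A) = (2/8)(2/8)(6/8)(2/8)(2/8) = 0.0029297; P(data | jar B) = (1/4)(1/4)(3/4)(1/4)(1/4) = 0.0029297; P(data | jar C) = (5/9)(5/9)(4/9)(5/9)(5/9) = 0.042338; P(data | jar D) = (4/5)(4/5)(1/5)(4/5)(4/5) = 0.08192.
Weighting by the prior gives 1/4 · 0.0029297 = 0.00073242, 1/4 · 0.0029297 = 0.00073242, 1/4 · 0.042338 = 0.010584, 1/4 · 0.08192 = 0.02048; with total 0.032529.
Dividing through by the total gives posterior P(jar A | data) = 0.022516, P(jar B | data) = 0.022516, P(jar C | data) = 0.32538, P(jar D | data) = 0.62959.
So P(purple next | data) = Σ P(purple next | H) P(H | data) = (1/4)(0.022516) + (1/4)(0.022516) + (5/9)(0.32538) + (4/5)(0.62959) = 0.69569.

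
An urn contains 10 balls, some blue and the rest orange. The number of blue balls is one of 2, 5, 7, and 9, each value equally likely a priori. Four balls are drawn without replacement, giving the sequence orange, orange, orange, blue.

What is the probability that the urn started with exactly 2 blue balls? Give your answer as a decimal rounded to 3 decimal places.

Compute the likelihood of the observed sequence for each case: P(data | r = 2) = (8/10)(7/9)(6/8)(2/7) = 0.13333; P(data | r = 5) = (5/10)(4/9)(3/8)(5/7) = 0.059524; P(data | r = 7) = (3/10)(2/9)(1/8)(7/7) = 0.0083333; P(data | r = 9) = (1/10)(0/9) = 0.
The prior-weighted likelihoods are 1/4 · 0.13333 = 0.033333, 1/4 · 0.059524 = 0.014881, 1/4 · 0.0083333 = 0.0020833, 1/4 · 0 = 0; these sum to 0.050298.
Therefore the posterior P(r = 2 | data) = (0.033333) / (0.050298) = 0.66272.

0.663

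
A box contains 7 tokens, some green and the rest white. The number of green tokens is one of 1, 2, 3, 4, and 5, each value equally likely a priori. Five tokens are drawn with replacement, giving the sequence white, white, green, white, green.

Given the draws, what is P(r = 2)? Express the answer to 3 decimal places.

0.260

Under each hypothesis, the probability of the observed sequence is: P(data | r = 1) = (6/7)(6/7)(1/7)(6/7)(1/7) = 0.012852; P(data | r = 2) = (5/7)(5/7)(2/7)(5/7)(2/7) = 0.02975; P(data | r = 3) = (4/7)(4/7)(3/7)(4/7)(3/7) = 0.034271; P(data | r = 4) = (3/7)(3/7)(4/7)(3/7)(4/7) = 0.025704; P(data | r = 5) = (2/7)(2/7)(5/7)(2/7)(5/7) = 0.0119.
The prior-weighted likelihoods are 1/5 · 0.012852 = 0.0025704, 1/5 · 0.02975 = 0.0059499, 1/5 · 0.034271 = 0.0068543, 1/5 · 0.025704 = 0.0051407, 1/5 · 0.0119 = 0.00238; with total 0.022895.
By Bayes' rule, P(r = 2 | data) = (0.0059499) / (0.022895) = 0.25988.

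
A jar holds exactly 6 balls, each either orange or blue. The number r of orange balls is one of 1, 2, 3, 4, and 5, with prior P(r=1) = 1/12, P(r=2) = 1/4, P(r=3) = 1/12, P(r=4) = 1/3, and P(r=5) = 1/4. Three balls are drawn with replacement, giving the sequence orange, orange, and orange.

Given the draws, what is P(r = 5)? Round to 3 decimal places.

0.549

The likelihood of the observed sequence under each hypothesis: P(data | r = 1) = (1/6)(1/6)(1/6) = 0.0046296; P(data | r = 2) = (2/6)(2/6)(2/6) = 0.037037; P(data | r = 3) = (3/6)(3/6)(3/6) = 0.125; P(data | r = 4) = (4/6)(4/6)(4/6) = 0.2963; P(data | r = 5) = (5/6)(5/6)(5/6) = 0.5787.
Weighting by the prior gives 1/12 · 0.0046296 = 0.0003858, 1/4 · 0.037037 = 0.0092593, 1/12 · 0.125 = 0.010417, 1/3 · 0.2963 = 0.098765, 1/4 · 0.5787 = 0.14468; with total 0.2635.
So P(r = 5 | data) = (0.14468) / (0.2635) = 0.54905.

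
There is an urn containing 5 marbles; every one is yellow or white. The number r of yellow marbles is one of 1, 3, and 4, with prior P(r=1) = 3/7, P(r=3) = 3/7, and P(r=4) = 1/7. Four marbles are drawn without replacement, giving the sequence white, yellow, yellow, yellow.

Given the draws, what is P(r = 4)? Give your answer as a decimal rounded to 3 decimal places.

0.400

Compute the likelihood of the observed sequence for each case: P(data | r = 1) = (4/5)(1/4)(0/3) = 0; P(data | r = 3) = (2/5)(3/4)(2/3)(1/2) = 1/10; P(data | r = 4) = (1/5)(4/4)(3/3)(2/2) = 1/5.
Multiplying each by its prior: 3/7 · 0 = 0, 3/7 · 1/10 = 3/70, 1/7 · 1/5 = 1/35; these sum to 1/14.
Therefore the posterior P(r = 4 | data) = (1/35) / (1/14) = 2/5.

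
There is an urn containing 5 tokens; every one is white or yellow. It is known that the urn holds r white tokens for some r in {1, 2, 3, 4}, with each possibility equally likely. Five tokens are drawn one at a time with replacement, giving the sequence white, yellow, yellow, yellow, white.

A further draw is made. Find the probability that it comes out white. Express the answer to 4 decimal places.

Compute the likelihood of the observed sequence for each case: P(data | r = 1) = (1/5)(4/5)(4/5)(4/5)(1/5) = 0.02048; P(data | r = 2) = (2/5)(3/5)(3/5)(3/5)(2/5) = 0.03456; P(data | r = 3) = (3/5)(2/5)(2/5)(2/5)(3/5) = 0.02304; P(data | r = 4) = (4/5)(1/5)(1/5)(1/5)(4/5) = 0.00512.
The prior-weighted likelihoods are 1/4 · 0.02048 = 0.00512, 1/4 · 0.03456 = 0.00864, 1/4 · 0.02304 = 0.00576, 1/4 · 0.00512 = 0.00128; with total 0.0208.
Dividing through by the total gives posterior P(r = 1 | data) = 0.24615, P(r = 2 | data) = 0.41538, P(r = 3 | data) = 0.27692, P(r = 4 | data) = 0.061538.
The predictive probability is P(white next | data) = (1/5)(0.24615) + (2/5)(0.41538) + (3/5)(0.27692) + (4/5)(0.061538) = 0.43077.

0.4308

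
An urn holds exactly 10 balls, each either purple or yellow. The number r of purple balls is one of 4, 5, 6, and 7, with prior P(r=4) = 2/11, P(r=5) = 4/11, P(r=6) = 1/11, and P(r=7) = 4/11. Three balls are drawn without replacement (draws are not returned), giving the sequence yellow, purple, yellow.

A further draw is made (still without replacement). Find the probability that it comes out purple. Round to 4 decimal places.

0.5987

Compute the likelihood of the observed sequence for each case: P(data | r = 4) = (6/10)(4/9)(5/8) = 1/6; P(data | r = 5) = (5/10)(5/9)(4/8) = 5/36; P(data | r = 6) = (4/10)(6/9)(3/8) = 1/10; P(data | r = 7) = (3/10)(7/9)(2/8) = 7/120.
Weighting by the prior gives 2/11 · 1/6 = 1/33, 4/11 · 5/36 = 5/99, 1/11 · 1/10 = 1/110, 4/11 · 7/120 = 7/330; these sum to 1/9.
Dividing through by the total gives posterior P(r = 4 | data) = 3/11, P(r = 5 | data) = 5/11, P(r = 6 | data) = 9/110, P(r = 7 | data) = 21/110.
The predictive probability is P(purple next | data) = (3/7)(3/11) + (4/7)(5/11) + (5/7)(9/110) + (6/7)(21/110) = 461/770.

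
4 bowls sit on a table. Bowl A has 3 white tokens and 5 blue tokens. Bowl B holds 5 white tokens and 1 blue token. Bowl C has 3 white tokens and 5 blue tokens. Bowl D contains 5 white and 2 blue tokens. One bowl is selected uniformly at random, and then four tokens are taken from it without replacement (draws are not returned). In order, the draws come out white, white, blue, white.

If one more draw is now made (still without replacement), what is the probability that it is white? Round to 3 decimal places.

0.759

Under each hypothesis, the probability of the observed sequence is: P(data | bowl A) = (3/8)(2/7)(5/6)(1/5) = 1/56; P(data | bowl B) = (5/6)(4/5)(1/4)(3/3) = 1/6; P(data | bowl C) = (3/8)(2/7)(5/6)(1/5) = 1/56; P(data | bowl D) = (5/7)(4/6)(2/5)(3/4) = 1/7.
Weighting by the prior gives 1/4 · 1/56 = 1/224, 1/4 · 1/6 = 1/24, 1/4 · 1/56 = 1/224, 1/4 · 1/7 = 1/28; summing to 29/336.
The posterior is then P(bowl A | data) = 3/58, P(bowl B | data) = 14/29, P(bowl C | data) = 3/58, P(bowl D | data) = 12/29.
So P(white next | data) = Σ P(white next | H) P(H | data) = (0)(3/58) + (1)(14/29) + (0)(3/58) + (2/3)(12/29) = 22/29.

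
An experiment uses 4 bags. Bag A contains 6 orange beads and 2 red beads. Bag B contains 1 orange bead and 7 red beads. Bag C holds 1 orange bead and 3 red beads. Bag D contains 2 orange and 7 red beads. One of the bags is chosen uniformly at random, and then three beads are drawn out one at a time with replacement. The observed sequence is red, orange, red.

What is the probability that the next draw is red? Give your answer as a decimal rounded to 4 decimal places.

For each hypothesis, P(data | H) works out to: P(data | bag A) = (2/8)(6/8)(2/8) = 0.046875; P(data | bag B) = (7/8)(1/8)(7/8) = 0.095703; P(data | bag C) = (3/4)(1/4)(3/4) = 0.14062; P(data | bag D) = (7/9)(2/9)(7/9) = 0.13443.
Weighting by the prior gives 1/4 · 0.046875 = 0.011719, 1/4 · 0.095703 = 0.023926, 1/4 · 0.14062 = 0.035156, 1/4 · 0.13443 = 0.033608; summing to 0.10441.
Dividing through by the total gives posterior P(bag A | data) = 0.11224, P(bag B | data) = 0.22916, P(bag C | data) = 0.33672, P(bag D | data) = 0.32189.
So P(red next | data) = Σ P(red next | H) P(H | data) = (1/4)(0.11224) + (7/8)(0.22916) + (3/4)(0.33672) + (7/9)(0.32189) = 0.73147.

0.7315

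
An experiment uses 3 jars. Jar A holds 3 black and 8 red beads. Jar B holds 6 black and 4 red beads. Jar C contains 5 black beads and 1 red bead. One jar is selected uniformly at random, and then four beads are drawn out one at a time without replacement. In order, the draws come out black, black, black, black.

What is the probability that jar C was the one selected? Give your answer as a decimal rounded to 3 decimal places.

0.824

The likelihood of the observed sequence under each hypothesis: P(data | jar A) = (3/11)(2/10)(1/9)(0/8) = 0; P(data | jar B) = (6/10)(5/9)(4/8)(3/7) = 1/14; P(data | jar C) = (5/6)(4/5)(3/4)(2/3) = 1/3.
The prior-weighted likelihoods are 1/3 · 0 = 0, 1/3 · 1/14 = 1/42, 1/3 · 1/3 = 1/9; summing to 17/126.
So P(jar C | data) = (1/9) / (17/126) = 14/17.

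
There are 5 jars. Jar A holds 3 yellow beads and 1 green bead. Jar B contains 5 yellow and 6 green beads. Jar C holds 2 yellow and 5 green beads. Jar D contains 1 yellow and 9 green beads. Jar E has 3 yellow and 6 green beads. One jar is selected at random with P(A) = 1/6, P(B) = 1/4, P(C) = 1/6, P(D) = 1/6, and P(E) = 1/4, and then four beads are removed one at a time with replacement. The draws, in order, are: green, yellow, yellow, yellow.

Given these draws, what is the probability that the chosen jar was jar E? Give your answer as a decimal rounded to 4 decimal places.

0.1563

Compute the likelihood of the observed sequence for each case: P(data | jar A) = (1/4)(3/4)(3/4)(3/4) = 0.10547; P(data | jar B) = (6/11)(5/11)(5/11)(5/11) = 0.051226; P(data | jar C) = (5/7)(2/7)(2/7)(2/7) = 0.01666; P(data | jar D) = (9/10)(1/10)(1/10)(1/10) = 0.0009; P(data | jar E) = (6/9)(3/9)(3/9)(3/9) = 0.024691.
Weighting by the prior gives 1/6 · 0.10547 = 0.017578, 1/4 · 0.051226 = 0.012807, 1/6 · 0.01666 = 0.0027766, 1/6 · 0.0009 = 0.00015, 1/4 · 0.024691 = 0.0061728; summing to 0.039484.
Therefore the posterior P(jar E | data) = (0.0061728) / (0.039484) = 0.15634.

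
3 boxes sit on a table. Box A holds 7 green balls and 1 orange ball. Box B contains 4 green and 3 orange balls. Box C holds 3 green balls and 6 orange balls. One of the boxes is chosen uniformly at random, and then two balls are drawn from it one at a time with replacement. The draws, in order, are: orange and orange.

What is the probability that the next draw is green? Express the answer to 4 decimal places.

Compute the likelihood of the observed sequence for each case: P(data | box A) = (1/8)(1/8) = 0.015625; P(data | box B) = (3/7)(3/7) = 0.18367; P(data | box C) = (6/9)(6/9) = 0.44444.
The prior-weighted likelihoods are 1/3 · 0.015625 = 0.0052083, 1/3 · 0.18367 = 0.061224, 1/3 · 0.44444 = 0.14815; these sum to 0.21458.
Normalising, the posterior is P(box A | data) = 0.024272, P(box B | data) = 0.28532, P(box C | data) = 0.69041.
So P(green next | data) = Σ P(green next | H) P(H | data) = (7/8)(0.024272) + (4/7)(0.28532) + (1/3)(0.69041) = 0.41441.

0.4144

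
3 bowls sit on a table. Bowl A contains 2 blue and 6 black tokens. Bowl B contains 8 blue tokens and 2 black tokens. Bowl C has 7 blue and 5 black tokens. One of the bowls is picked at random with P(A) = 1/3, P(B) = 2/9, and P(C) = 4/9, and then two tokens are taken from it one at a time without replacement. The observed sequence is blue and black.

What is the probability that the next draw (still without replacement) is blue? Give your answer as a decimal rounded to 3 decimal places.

Compute the likelihood of the observed sequence for each case: P(data | bowl A) = (2/8)(6/7) = 0.21429; P(data | bowl B) = (8/10)(2/9) = 0.17778; P(data | bowl C) = (7/12)(5/11) = 0.26515.
Multiplying each by its prior: 1/3 · 0.21429 = 0.071429, 2/9 · 0.17778 = 0.039506, 4/9 · 0.26515 = 0.11785; with total 0.22878.
Dividing through by the total gives posterior P(bowl A | data) = 0.31222, P(bowl B | data) = 0.17268, P(bowl C | data) = 0.5151.
So P(blue next | data) = Σ P(blue next | H) P(H | data) = (1/6)(0.31222) + (7/8)(0.17268) + (3/5)(0.5151) = 0.51219.

0.512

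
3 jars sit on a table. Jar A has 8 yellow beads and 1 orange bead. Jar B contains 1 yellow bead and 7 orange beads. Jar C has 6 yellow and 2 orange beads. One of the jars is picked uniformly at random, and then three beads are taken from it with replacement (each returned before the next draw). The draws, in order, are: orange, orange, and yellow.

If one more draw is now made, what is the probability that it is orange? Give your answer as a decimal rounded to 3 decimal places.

0.630

Under each hypothesis, the probability of the observed sequence is: P(data | jar A) = (1/9)(1/9)(8/9) = 0.010974; P(data | jar B) = (7/8)(7/8)(1/8) = 0.095703; P(data | jar C) = (2/8)(2/8)(6/8) = 0.046875.
Weighting by the prior gives 1/3 · 0.010974 = 0.003658, 1/3 · 0.095703 = 0.031901, 1/3 · 0.046875 = 0.015625; summing to 0.051184.
Dividing through by the total gives posterior P(jar A | data) = 0.071467, P(jar B | data) = 0.62326, P(jar C | data) = 0.30527.
The predictive probability is P(orange next | data) = (1/9)(0.071467) + (7/8)(0.62326) + (1/4)(0.30527) = 0.62961.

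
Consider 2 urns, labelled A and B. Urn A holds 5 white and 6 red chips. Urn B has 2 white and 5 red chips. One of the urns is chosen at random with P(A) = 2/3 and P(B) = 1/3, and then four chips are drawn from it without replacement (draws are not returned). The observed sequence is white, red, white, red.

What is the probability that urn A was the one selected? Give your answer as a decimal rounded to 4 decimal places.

Compute the likelihood of the observed sequence for each case: P(data | urn A) = (5/11)(6/10)(4/9)(5/8) = 5/66; P(data | urn B) = (2/7)(5/6)(1/5)(4/4) = 1/21.
Weighting by the prior gives 2/3 · 5/66 = 5/99, 1/3 · 1/21 = 1/63; summing to 46/693.
Therefore the posterior P(urn A | data) = (5/99) / (46/693) = 35/46.

0.7609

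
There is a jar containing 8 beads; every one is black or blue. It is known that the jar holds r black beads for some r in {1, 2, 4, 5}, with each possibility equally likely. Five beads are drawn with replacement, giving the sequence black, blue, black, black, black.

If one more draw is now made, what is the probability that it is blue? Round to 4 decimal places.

0.4308

Compute the likelihood of the observed sequence for each case: P(data | r = 1) = (1/8)(7/8)(1/8)(1/8)(1/8) = 0.00021362; P(data | r = 2) = (2/8)(6/8)(2/8)(2/8)(2/8) = 0.0029297; P(data | r = 4) = (4/8)(4/8)(4/8)(4/8)(4/8) = 0.03125; P(data | r = 5) = (5/8)(3/8)(5/8)(5/8)(5/8) = 0.05722.
Weighting by the prior gives 1/4 · 0.00021362 = 5.3406e-05, 1/4 · 0.0029297 = 0.00073242, 1/4 · 0.03125 = 0.0078125, 1/4 · 0.05722 = 0.014305; with total 0.022903.
Dividing through by the total gives posterior P(r = 1 | data) = 0.0023318, P(r = 2 | data) = 0.031979, P(r = 4 | data) = 0.34111, P(r = 5 | data) = 0.62458.
Averaging over the posterior, P(blue next | data) = (7/8)(0.0023318) + (3/4)(0.031979) + (1/2)(0.34111) + (3/8)(0.62458) = 0.4308.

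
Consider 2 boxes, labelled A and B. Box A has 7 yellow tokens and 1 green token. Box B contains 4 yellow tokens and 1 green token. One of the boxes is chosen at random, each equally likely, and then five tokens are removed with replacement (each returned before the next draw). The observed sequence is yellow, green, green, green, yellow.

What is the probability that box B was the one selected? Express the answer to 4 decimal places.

0.7740

Under each hypothesis, the probability of the observed sequence is: P(data | box A) = (7/8)(1/8)(1/8)(1/8)(7/8) = 0.0014954; P(data | box B) = (4/5)(1/5)(1/5)(1/5)(4/5) = 0.00512.
Weighting by the prior gives 1/2 · 0.0014954 = 0.00074768, 1/2 · 0.00512 = 0.00256; these sum to 0.0033077.
Therefore the posterior P(box B | data) = (0.00256) / (0.0033077) = 0.77396.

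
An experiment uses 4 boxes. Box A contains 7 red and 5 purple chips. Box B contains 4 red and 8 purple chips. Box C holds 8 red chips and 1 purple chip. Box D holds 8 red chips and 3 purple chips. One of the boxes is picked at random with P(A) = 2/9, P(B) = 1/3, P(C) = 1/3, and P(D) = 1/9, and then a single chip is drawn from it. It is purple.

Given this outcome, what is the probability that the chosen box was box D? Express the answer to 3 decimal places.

0.079

Under each hypothesis, the probability of this draw is: P(data | box A) = (5/12) = 5/12; P(data | box B) = (8/12) = 2/3; P(data | box C) = (1/9) = 1/9; P(data | box D) = (3/11) = 3/11.
Weighting by the prior gives 2/9 · 5/12 = 5/54, 1/3 · 2/3 = 2/9, 1/3 · 1/9 = 1/27, 1/9 · 3/11 = 1/33; with total 227/594.
So P(box D | data) = (1/33) / (227/594) = 18/227.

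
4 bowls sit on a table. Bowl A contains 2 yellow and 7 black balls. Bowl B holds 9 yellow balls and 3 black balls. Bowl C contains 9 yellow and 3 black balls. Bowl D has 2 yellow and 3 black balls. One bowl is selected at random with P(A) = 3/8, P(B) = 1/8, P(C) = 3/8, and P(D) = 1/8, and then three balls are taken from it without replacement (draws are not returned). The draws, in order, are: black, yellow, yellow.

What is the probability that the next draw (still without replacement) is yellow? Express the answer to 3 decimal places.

0.608

For each hypothesis, P(data | H) works out to: P(data | bowl A) = (7/9)(2/8)(1/7) = 0.027778; P(data | bowl B) = (3/12)(9/11)(8/10) = 0.16364; P(data | bowl C) = (3/12)(9/11)(8/10) = 0.16364; P(data | bowl D) = (3/5)(2/4)(1/3) = 0.1.
The prior-weighted likelihoods are 3/8 · 0.027778 = 0.010417, 1/8 · 0.16364 = 0.020455, 3/8 · 0.16364 = 0.061364, 1/8 · 0.1 = 0.0125; these sum to 0.10473.
The posterior is then P(bowl A | data) = 0.099458, P(bowl B | data) = 0.1953, P(bowl C | data) = 0.5859, P(bowl D | data) = 0.11935.
Averaging over the posterior, P(yellow next | data) = (0)(0.099458) + (7/9)(0.1953) + (7/9)(0.5859) + (0)(0.11935) = 0.60759.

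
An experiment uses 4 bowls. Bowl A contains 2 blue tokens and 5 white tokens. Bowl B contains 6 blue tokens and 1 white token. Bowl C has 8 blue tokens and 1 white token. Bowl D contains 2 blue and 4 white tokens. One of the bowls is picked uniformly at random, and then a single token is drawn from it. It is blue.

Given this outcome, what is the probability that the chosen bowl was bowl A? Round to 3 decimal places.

0.121

For each hypothesis, P(data | H) works out to: P(data | bowl A) = (2/7) = 2/7; P(data | bowl B) = (6/7) = 6/7; P(data | bowl C) = (8/9) = 8/9; P(data | bowl D) = (2/6) = 1/3.
Weighting by the prior gives 1/4 · 2/7 = 1/14, 1/4 · 6/7 = 3/14, 1/4 · 8/9 = 2/9, 1/4 · 1/3 = 1/12; these sum to 149/252.
By Bayes' rule, P(bowl A | data) = (1/14) / (149/252) = 18/149.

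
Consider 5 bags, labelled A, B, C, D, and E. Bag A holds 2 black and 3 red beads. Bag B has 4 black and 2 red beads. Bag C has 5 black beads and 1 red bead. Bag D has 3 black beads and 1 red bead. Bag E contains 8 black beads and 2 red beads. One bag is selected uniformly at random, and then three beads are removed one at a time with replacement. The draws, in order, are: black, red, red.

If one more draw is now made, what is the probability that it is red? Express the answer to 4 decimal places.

For each hypothesis, P(data | H) works out to: P(data | bag A) = (2/5)(3/5)(3/5) = 0.144; P(data | bag B) = (4/6)(2/6)(2/6) = 0.074074; P(data | bag C) = (5/6)(1/6)(1/6) = 0.023148; P(data | bag D) = (3/4)(1/4)(1/4) = 0.046875; P(data | bag E) = (8/10)(2/10)(2/10) = 0.032.
The prior-weighted likelihoods are 1/5 · 0.144 = 0.0288, 1/5 · 0.074074 = 0.014815, 1/5 · 0.023148 = 0.0046296, 1/5 · 0.046875 = 0.009375, 1/5 · 0.032 = 0.0064; these sum to 0.064019.
Dividing through by the total gives posterior P(bag A | data) = 0.44986, P(bag B | data) = 0.23141, P(bag C | data) = 0.072316, P(bag D | data) = 0.14644, P(bag E | data) = 0.09997.
Averaging over the posterior, P(red next | data) = (3/5)(0.44986) + (1/3)(0.23141) + (1/6)(0.072316) + (1/4)(0.14644) + (1/5)(0.09997) = 0.41571.

0.4157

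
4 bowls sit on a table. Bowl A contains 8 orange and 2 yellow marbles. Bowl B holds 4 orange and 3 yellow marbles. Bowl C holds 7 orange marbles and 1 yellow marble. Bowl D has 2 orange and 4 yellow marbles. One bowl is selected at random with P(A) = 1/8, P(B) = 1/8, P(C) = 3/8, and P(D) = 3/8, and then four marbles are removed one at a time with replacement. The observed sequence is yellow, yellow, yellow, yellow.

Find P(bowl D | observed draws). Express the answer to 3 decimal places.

For each hypothesis, P(data | H) works out to: P(data | bowl A) = (2/10)(2/10)(2/10)(2/10) = 0.0016; P(data | bowl B) = (3/7)(3/7)(3/7)(3/7) = 0.033736; P(data | bowl C) = (1/8)(1/8)(1/8)(1/8) = 0.00024414; P(data | bowl D) = (4/6)(4/6)(4/6)(4/6) = 0.19753.
The prior-weighted likelihoods are 1/8 · 0.0016 = 0.0002, 1/8 · 0.033736 = 0.004217, 3/8 · 0.00024414 = 9.1553e-05, 3/8 · 0.19753 = 0.074074; these sum to 0.078583.
So P(bowl D | data) = (0.074074) / (0.078583) = 0.94263.

0.943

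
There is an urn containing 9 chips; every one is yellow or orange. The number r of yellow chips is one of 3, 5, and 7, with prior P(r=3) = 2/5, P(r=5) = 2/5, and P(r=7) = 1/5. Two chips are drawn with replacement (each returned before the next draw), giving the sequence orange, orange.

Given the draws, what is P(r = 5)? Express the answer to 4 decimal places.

0.2963

The likelihood of the observed sequence under each hypothesis: P(data | r = 3) = (6/9)(6/9) = 4/9; P(data | r = 5) = (4/9)(4/9) = 16/81; P(data | r = 7) = (2/9)(2/9) = 4/81.
Weighting by the prior gives 2/5 · 4/9 = 8/45, 2/5 · 16/81 = 32/405, 1/5 · 4/81 = 4/405; these sum to 4/15.
Hence P(r = 5 | data) = (32/405) / (4/15) = 8/27.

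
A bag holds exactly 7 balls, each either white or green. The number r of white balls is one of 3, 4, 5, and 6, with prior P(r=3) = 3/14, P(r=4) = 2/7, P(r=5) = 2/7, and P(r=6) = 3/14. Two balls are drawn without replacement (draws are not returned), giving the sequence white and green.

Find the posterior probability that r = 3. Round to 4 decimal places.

0.2535

The likelihood of the observed sequence under each hypothesis: P(data | r = 3) = (3/7)(4/6) = 2/7; P(data | r = 4) = (4/7)(3/6) = 2/7; P(data | r = 5) = (5/7)(2/6) = 5/21; P(data | r = 6) = (6/7)(1/6) = 1/7.
Multiplying each by its prior: 3/14 · 2/7 = 3/49, 2/7 · 2/7 = 4/49, 2/7 · 5/21 = 10/147, 3/14 · 1/7 = 3/98; these sum to 71/294.
So P(r = 3 | data) = (3/49) / (71/294) = 18/71.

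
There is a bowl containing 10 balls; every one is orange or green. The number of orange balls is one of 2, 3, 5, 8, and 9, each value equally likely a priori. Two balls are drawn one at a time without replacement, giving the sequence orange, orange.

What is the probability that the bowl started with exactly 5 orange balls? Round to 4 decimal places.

0.1282

Compute the likelihood of the observed sequence for each case: P(data | r = 2) = (2/10)(1/9) = 1/45; P(data | r = 3) = (3/10)(2/9) = 1/15; P(data | r = 5) = (5/10)(4/9) = 2/9; P(data | r = 8) = (8/10)(7/9) = 28/45; P(data | r = 9) = (9/10)(8/9) = 4/5.
Weighting by the prior gives 1/5 · 1/45 = 1/225, 1/5 · 1/15 = 1/75, 1/5 · 2/9 = 2/45, 1/5 · 28/45 = 28/225, 1/5 · 4/5 = 4/25; these sum to 26/75.
Therefore the posterior P(r = 5 | data) = (2/45) / (26/75) = 5/39.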